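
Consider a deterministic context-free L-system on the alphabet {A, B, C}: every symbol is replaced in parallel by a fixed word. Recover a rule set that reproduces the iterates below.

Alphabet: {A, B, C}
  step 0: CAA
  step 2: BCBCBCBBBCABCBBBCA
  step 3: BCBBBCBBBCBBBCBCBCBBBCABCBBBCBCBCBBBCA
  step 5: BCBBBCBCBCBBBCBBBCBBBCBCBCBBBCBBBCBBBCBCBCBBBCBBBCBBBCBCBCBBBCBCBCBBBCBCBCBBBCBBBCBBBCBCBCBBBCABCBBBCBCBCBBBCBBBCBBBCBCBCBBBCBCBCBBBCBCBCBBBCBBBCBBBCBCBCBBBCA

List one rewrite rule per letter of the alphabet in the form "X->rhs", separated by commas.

A->BCA, B->BC, C->BB

  step 2 ⇒ step 3: BCBCBCBBBCABCBBBCA ⇒ BC·BB·BC·BB·BC·BB·BC·BC·BC·BB·BCA·BC·BB·BC·BC·BC·BB·BCA
    A ↦ BCA
    B ↦ BC
    C ↦ BB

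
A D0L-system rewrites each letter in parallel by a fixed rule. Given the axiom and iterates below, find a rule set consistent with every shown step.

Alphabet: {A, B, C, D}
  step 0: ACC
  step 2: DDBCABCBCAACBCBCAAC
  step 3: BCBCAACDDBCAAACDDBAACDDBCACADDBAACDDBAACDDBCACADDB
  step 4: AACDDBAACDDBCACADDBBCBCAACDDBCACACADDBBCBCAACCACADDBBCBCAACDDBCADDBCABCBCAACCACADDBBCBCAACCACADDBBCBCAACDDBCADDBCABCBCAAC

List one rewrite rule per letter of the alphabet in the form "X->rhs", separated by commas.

  step 3 ⇒ step 4: BCBCAACDDBCAAACDDBAACDDBCACADDBAACDDBAACDDBCACADDB ⇒ AAC·DDB·AAC·DDB·CA·CA·DDB·BC·BC·AAC·DDB·CA·CA·CA·DDB·BC·BC·AAC·CA·CA·DDB·BC·BC·AAC·DDB·CA·DDB·CA·BC·BC·AAC·CA·CA·DDB·BC·BC·AAC·CA·CA·DDB·BC·BC·AAC·DDB·CA·DDB·CA·BC·BC·AAC
    A ↦ CA
    B ↦ AAC
    C ↦ DDB
    D ↦ BC

A->CA, B->AAC, C->DDB, D->BC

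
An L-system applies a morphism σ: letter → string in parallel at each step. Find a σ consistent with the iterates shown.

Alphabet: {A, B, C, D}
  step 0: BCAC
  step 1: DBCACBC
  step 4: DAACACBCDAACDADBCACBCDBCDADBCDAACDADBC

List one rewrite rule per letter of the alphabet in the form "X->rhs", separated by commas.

  step 0 ⇒ step 1: BCAC ⇒ D·BC·AC·BC
    A ↦ AC
    B ↦ D
    C ↦ BC
    D ↦ DA  (constrained at step 1)

A->AC, B->D, C->BC, D->DA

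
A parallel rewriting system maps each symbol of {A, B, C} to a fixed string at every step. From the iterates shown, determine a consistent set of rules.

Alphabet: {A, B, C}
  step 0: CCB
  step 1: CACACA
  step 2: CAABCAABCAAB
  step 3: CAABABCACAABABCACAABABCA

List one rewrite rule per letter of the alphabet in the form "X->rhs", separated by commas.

  step 2 ⇒ step 3: CAABCAABCAAB ⇒ CA·AB·AB·CA·CA·AB·AB·CA·CA·AB·AB·CA
    A ↦ AB
    B ↦ CA
    C ↦ CA

A->AB, B->CA, C->CA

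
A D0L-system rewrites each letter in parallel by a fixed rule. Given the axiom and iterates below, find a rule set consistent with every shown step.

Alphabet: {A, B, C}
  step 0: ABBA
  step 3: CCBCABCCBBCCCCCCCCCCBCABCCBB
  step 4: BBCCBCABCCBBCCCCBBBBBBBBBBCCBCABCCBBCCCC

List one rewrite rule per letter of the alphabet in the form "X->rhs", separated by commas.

  step 3 ⇒ step 4: CCBCABCCBBCCCCCCCCCCBCABCCBB ⇒ B·B·CC·B·CAB·CC·B·B·CC·CC·B·B·B·B·B·B·B·B·B·B·CC·B·CAB·CC·B·B·CC·CC
    A ↦ CAB
    B ↦ CC
    C ↦ B

A->CAB, B->CC, C->B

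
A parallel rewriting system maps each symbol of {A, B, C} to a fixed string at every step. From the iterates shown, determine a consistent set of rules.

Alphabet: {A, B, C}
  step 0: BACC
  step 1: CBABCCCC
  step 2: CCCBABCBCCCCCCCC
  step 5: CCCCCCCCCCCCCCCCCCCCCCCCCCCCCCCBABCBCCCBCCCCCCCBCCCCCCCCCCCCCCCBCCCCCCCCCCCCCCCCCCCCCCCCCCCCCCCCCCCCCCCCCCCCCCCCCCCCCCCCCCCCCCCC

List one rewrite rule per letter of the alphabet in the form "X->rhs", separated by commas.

A->AB, B->CB, C->CC

  step 1 ⇒ step 2: CBABCCCC ⇒ CC·CB·AB·CB·CC·CC·CC·CC
    A ↦ AB
    B ↦ CB
    C ↦ CC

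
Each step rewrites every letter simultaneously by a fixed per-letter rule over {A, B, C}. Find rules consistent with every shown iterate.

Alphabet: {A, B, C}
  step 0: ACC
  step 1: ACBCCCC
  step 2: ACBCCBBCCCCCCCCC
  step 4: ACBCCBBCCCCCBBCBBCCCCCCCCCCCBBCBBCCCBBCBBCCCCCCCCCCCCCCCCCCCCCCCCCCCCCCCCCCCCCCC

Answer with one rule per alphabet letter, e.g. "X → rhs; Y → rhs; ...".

  step 1 ⇒ step 2: ACBCCCC ⇒ ACB·CC·BBC·CC·CC·CC·CC
    A ↦ ACB
    B ↦ BBC
    C ↦ CC

A->ACB, B->BBC, C->CC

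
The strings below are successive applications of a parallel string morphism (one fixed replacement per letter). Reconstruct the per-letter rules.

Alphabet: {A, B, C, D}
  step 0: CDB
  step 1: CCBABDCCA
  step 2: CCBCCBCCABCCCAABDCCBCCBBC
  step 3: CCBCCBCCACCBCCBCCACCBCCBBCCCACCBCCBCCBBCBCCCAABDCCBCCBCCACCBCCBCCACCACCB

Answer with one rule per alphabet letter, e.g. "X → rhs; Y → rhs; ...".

A->BC, B->CCA, C->CCB, D->ABD

  step 2 ⇒ step 3: CCBCCBCCABCCCAABDCCBCCBBC ⇒ CCB·CCB·CCA·CCB·CCB·CCA·CCB·CCB·BC·CCA·CCB·CCB·CCB·BC·BC·CCA·ABD·CCB·CCB·CCA·CCB·CCB·CCA·CCA·CCB
    A ↦ BC
    B ↦ CCA
    C ↦ CCB
    D ↦ ABD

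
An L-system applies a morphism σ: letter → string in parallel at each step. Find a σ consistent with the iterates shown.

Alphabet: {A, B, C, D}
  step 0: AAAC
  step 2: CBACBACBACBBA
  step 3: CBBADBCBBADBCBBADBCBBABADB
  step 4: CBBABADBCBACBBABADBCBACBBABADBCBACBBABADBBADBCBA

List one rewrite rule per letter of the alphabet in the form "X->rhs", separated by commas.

A->DB, B->BA, C->CB, D->C

  step 3 ⇒ step 4: CBBADBCBBADBCBBADBCBBABADB ⇒ CB·BA·BA·DB·C·BA·CB·BA·BA·DB·C·BA·CB·BA·BA·DB·C·BA·CB·BA·BA·DB·BA·DB·C·BA
    A ↦ DB
    B ↦ BA
    C ↦ CB
    D ↦ C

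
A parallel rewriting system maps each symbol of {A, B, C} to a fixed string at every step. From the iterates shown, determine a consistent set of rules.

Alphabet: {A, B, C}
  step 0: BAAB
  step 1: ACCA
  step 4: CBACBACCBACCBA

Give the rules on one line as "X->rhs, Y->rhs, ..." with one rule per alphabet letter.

  step 0 ⇒ step 1: BAAB ⇒ A·C·C·A
    A ↦ C
    B ↦ A
    C ↦ CB  (constrained at step 1)

A->C, B->A, C->CB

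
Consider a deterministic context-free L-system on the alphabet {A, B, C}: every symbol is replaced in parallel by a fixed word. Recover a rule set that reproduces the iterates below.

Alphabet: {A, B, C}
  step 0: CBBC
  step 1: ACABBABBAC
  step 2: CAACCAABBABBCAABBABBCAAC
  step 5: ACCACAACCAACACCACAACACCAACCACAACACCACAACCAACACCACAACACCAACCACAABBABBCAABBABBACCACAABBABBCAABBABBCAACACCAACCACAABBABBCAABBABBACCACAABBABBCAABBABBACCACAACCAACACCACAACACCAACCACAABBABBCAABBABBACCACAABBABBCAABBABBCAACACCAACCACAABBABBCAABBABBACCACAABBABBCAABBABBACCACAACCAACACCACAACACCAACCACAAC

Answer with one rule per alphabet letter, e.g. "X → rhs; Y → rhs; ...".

  step 1 ⇒ step 2: ACABBABBAC ⇒ CA·AC·CA·ABB·ABB·CA·ABB·ABB·CA·AC
    A ↦ CA
    B ↦ ABB
    C ↦ AC

A->CA, B->ABB, C->AC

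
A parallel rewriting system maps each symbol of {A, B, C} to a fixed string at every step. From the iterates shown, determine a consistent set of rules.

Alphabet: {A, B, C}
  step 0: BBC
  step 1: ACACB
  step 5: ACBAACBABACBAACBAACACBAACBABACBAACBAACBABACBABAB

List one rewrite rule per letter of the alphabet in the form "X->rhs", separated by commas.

A->BA, B->AC, C->B

  step 0 ⇒ step 1: BBC ⇒ AC·AC·B
    B ↦ AC
    C ↦ B
    A ↦ BA  (constrained at step 1)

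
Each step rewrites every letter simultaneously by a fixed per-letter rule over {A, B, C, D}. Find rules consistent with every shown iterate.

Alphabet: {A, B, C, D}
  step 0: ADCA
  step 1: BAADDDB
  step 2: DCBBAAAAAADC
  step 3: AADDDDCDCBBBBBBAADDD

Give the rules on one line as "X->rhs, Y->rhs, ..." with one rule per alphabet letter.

  step 2 ⇒ step 3: DCBBAAAAAADC ⇒ AA·DDD·DC·DC·B·B·B·B·B·B·AA·DDD
    A ↦ B
    B ↦ DC
    C ↦ DDD
    D ↦ AA

A->B, B->DC, C->DDD, D->AA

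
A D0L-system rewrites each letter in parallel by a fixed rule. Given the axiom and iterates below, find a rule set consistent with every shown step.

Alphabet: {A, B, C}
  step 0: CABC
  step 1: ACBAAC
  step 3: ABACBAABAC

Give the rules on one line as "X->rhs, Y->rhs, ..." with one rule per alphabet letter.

  step 0 ⇒ step 1: CABC ⇒ AC·B·A·AC
    A ↦ B
    B ↦ A
    C ↦ AC

A->B, B->A, C->AC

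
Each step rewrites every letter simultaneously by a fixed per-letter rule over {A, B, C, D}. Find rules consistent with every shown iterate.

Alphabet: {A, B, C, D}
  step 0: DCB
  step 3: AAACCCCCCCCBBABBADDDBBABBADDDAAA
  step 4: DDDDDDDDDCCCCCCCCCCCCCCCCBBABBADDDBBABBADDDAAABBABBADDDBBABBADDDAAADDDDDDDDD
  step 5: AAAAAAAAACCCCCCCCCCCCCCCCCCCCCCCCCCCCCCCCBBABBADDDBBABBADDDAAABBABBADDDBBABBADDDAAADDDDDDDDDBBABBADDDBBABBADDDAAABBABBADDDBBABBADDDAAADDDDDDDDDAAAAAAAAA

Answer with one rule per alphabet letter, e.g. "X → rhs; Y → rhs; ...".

  step 4 ⇒ step 5: DDDDDDDDDCCCCCCCCCCCCCCCCBBABBADDDBBABBADDDAAABBABBADDDBBABBADDDAAADDDDDDDDD ⇒ A·A·A·A·A·A·A·A·A·CC·CC·CC·CC·CC·CC·CC·CC·CC·CC·CC·CC·CC·CC·CC·CC·BBA·BBA·DDD·BBA·BBA·DDD·A·A·A·BBA·BBA·DDD·BBA·BBA·DDD·A·A·A·DDD·DDD·DDD·BBA·BBA·DDD·BBA·BBA·DDD·A·A·A·BBA·BBA·DDD·BBA·BBA·DDD·A·A·A·DDD·DDD·DDD·A·A·A·A·A·A·A·A·A
    A ↦ DDD
    B ↦ BBA
    C ↦ CC
    D ↦ A

A->DDD, B->BBA, C->CC, D->A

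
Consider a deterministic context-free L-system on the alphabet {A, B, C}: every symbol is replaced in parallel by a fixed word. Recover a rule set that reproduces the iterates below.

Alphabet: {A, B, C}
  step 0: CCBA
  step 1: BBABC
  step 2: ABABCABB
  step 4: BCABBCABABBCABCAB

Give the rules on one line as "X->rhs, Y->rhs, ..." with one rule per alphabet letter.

  step 1 ⇒ step 2: BBABC ⇒ AB·AB·C·AB·B
    A ↦ C
    B ↦ AB
    C ↦ B

A->C, B->AB, C->B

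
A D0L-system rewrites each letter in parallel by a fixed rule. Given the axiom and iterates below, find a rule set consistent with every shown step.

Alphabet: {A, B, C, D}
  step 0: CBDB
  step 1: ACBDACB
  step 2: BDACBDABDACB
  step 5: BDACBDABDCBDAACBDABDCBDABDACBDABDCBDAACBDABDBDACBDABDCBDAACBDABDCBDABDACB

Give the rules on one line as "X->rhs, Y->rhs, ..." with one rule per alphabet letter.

  step 1 ⇒ step 2: ACBDACB ⇒ BD·A·CB·DA·BD·A·CB
    A ↦ BD
    B ↦ CB
    C ↦ A
    D ↦ DA

A->BD, B->CB, C->A, D->DA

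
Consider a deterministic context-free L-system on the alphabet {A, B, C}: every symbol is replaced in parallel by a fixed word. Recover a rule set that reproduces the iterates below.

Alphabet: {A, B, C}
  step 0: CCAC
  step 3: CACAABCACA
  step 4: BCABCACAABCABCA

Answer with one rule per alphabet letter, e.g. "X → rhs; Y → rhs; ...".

A->CA, B->A, C->B

  step 3 ⇒ step 4: CACAABCACA ⇒ B·CA·B·CA·CA·A·B·CA·B·CA
    A ↦ CA
    B ↦ A
    C ↦ B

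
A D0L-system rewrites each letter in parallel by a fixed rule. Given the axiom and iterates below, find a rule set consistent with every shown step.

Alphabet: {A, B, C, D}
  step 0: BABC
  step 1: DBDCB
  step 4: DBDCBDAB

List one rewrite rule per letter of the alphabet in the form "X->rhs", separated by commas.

  step 0 ⇒ step 1: BABC ⇒ D·B·D·CB
    A ↦ B
    B ↦ D
    C ↦ CB
    D ↦ A  (constrained at step 1)

A->B, B->D, C->CB, D->A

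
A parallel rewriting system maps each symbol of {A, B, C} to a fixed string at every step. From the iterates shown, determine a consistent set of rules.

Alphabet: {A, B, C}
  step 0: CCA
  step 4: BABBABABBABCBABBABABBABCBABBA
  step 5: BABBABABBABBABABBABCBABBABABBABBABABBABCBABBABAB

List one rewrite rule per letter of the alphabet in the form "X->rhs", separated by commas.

A->B, B->BA, C->BC

  step 4 ⇒ step 5: BABBABABBABCBABBABABBABCBABBA ⇒ BA·B·BA·BA·B·BA·B·BA·BA·B·BA·BC·BA·B·BA·BA·B·BA·B·BA·BA·B·BA·BC·BA·B·BA·BA·B
    A ↦ B
    B ↦ BA
    C ↦ BC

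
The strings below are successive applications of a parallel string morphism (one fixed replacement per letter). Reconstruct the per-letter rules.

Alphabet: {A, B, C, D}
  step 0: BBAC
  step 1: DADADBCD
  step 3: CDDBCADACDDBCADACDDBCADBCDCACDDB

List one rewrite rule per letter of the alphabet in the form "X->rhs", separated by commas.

A->DB, B->DA, C->CD, D->CA

  step 0 ⇒ step 1: BBAC ⇒ DA·DA·DB·CD
    A ↦ DB
    B ↦ DA
    C ↦ CD
    D ↦ CA  (constrained at step 1)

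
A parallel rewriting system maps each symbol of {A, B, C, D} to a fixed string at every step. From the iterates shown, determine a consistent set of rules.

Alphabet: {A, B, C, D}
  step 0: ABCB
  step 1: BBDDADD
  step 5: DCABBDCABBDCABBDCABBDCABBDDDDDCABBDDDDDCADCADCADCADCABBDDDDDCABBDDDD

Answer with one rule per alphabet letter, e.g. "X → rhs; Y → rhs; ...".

  step 0 ⇒ step 1: ABCB ⇒ BB·DD·A·DD
    A ↦ BB
    B ↦ DD
    C ↦ A
    D ↦ DC  (constrained at step 1)

A->BB, B->DD, C->A, D->DC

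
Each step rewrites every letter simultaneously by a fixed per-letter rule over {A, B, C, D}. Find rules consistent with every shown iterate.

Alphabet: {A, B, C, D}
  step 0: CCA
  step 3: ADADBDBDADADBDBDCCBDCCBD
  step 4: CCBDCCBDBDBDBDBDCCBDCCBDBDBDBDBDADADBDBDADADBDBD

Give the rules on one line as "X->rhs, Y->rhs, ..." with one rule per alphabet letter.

  step 3 ⇒ step 4: ADADBDBDADADBDBDCCBDCCBD ⇒ CC·BD·CC·BD·BD·BD·BD·BD·CC·BD·CC·BD·BD·BD·BD·BD·AD·AD·BD·BD·AD·AD·BD·BD
    A ↦ CC
    B ↦ BD
    C ↦ AD
    D ↦ BD

A->CC, B->BD, C->AD, D->BD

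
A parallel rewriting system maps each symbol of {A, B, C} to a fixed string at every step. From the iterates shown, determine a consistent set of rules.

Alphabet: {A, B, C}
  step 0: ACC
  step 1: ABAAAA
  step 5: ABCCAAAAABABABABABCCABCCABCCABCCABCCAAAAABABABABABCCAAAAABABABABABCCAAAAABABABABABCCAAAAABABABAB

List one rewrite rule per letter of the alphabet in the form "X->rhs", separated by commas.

A->AB, B->CC, C->AA

  step 0 ⇒ step 1: ACC ⇒ AB·AA·AA
    A ↦ AB
    C ↦ AA
    B ↦ CC  (constrained at step 1)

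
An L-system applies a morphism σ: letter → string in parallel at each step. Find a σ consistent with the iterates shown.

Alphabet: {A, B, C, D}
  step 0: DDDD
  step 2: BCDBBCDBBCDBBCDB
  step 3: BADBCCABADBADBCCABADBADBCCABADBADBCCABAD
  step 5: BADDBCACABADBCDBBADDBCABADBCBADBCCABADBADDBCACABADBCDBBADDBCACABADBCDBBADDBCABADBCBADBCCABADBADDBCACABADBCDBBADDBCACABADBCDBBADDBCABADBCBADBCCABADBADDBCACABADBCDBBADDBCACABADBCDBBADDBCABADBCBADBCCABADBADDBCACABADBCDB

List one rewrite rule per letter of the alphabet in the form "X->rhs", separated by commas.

  step 2 ⇒ step 3: BCDBBCDBBCDBBCDB ⇒ BAD·BC·CA·BAD·BAD·BC·CA·BAD·BAD·BC·CA·BAD·BAD·BC·CA·BAD
    B ↦ BAD
    C ↦ BC
    D ↦ CA
    A ↦ DB  (constrained at step 3)

A->DB, B->BAD, C->BC, D->CA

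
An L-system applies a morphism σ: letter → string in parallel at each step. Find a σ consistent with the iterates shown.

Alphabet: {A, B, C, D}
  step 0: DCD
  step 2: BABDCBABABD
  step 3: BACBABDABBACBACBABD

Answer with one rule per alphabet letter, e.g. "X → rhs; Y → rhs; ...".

  step 2 ⇒ step 3: BABDCBABABD ⇒ BA·C·BA·BD·AB·BA·C·BA·C·BA·BD
    A ↦ C
    B ↦ BA
    C ↦ AB
    D ↦ BD

A->C, B->BA, C->AB, D->BD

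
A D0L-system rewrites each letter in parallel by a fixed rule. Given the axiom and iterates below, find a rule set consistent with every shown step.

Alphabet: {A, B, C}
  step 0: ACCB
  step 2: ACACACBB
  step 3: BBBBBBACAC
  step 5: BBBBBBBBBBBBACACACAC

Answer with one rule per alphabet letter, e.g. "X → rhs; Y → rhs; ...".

A->B, B->AC, C->B

  step 2 ⇒ step 3: ACACACBB ⇒ B·B·B·B·B·B·AC·AC
    A ↦ B
    B ↦ AC
    C ↦ B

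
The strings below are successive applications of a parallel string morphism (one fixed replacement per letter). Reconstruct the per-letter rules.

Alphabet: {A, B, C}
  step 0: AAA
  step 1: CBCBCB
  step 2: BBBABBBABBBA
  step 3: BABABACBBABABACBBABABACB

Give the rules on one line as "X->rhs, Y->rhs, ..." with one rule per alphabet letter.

A->CB, B->BA, C->BB

  step 2 ⇒ step 3: BBBABBBABBBA ⇒ BA·BA·BA·CB·BA·BA·BA·CB·BA·BA·BA·CB
    A ↦ CB
    B ↦ BA
  step 1 ⇒ step 2: CBCBCB ⇒ BB·BA·BB·BA·BB·BA
    C ↦ BB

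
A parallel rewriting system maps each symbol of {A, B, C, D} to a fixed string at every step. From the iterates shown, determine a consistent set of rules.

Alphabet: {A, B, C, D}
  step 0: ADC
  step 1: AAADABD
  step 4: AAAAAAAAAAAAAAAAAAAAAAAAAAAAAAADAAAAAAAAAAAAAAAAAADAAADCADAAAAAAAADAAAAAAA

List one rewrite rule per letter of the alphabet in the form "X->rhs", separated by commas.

A->AA, B->DC, C->BD, D->ADA

  step 0 ⇒ step 1: ADC ⇒ AA·ADA·BD
    A ↦ AA
    C ↦ BD
    D ↦ ADA
    B ↦ DC  (constrained at step 1)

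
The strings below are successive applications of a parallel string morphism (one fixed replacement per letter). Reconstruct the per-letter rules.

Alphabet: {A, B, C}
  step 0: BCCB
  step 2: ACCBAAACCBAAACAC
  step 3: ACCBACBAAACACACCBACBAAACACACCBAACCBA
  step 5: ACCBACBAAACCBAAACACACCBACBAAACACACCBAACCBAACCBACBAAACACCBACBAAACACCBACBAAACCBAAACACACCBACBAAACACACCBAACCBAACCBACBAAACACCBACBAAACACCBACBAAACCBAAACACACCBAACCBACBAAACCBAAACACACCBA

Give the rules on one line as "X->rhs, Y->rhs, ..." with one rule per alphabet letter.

  step 2 ⇒ step 3: ACCBAAACCBAAACAC ⇒ AC·CBA·CBA·A·AC·AC·AC·CBA·CBA·A·AC·AC·AC·CBA·AC·CBA
    A ↦ AC
    B ↦ A
    C ↦ CBA

A->AC, B->A, C->CBA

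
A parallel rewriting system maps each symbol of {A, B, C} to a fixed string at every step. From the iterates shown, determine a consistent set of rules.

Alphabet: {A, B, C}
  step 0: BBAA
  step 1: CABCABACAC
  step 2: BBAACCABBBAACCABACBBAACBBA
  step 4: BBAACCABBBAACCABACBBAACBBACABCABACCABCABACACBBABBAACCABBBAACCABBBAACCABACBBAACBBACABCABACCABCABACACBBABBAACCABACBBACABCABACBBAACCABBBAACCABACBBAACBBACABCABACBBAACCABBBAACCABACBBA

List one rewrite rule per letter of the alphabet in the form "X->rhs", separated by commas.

  step 1 ⇒ step 2: CABCABACAC ⇒ BBA·AC·CAB·BBA·AC·CAB·AC·BBA·AC·BBA
    A ↦ AC
    B ↦ CAB
    C ↦ BBA

A->AC, B->CAB, C->BBA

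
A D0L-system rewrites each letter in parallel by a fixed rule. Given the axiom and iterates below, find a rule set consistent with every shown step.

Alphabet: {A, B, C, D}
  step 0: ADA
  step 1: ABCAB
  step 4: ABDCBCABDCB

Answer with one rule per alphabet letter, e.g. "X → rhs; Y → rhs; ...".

A->AB, B->D, C->B, D->C

  step 0 ⇒ step 1: ADA ⇒ AB·C·AB
    A ↦ AB
    D ↦ C
    B ↦ D  (constrained at step 1)
    C ↦ B  (constrained at step 1)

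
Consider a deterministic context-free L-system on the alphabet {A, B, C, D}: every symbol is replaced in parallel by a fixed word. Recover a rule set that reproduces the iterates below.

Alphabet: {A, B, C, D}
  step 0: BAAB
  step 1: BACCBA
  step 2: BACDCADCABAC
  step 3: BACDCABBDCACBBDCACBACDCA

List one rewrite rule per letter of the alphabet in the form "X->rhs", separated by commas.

A->C, B->BA, C->DCA, D->BB

  step 2 ⇒ step 3: BACDCADCABAC ⇒ BA·C·DCA·BB·DCA·C·BB·DCA·C·BA·C·DCA
    A ↦ C
    B ↦ BA
    C ↦ DCA
    D ↦ BB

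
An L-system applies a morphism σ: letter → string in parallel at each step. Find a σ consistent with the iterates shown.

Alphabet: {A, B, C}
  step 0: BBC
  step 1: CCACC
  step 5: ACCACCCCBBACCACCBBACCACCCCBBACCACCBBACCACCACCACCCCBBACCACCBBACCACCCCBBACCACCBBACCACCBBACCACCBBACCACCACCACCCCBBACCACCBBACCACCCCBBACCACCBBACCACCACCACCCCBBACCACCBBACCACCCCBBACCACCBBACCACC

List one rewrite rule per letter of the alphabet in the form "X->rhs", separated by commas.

A->BB, B->C, C->ACC

  step 0 ⇒ step 1: BBC ⇒ C·C·ACC
    B ↦ C
    C ↦ ACC
    A ↦ BB  (constrained at step 1)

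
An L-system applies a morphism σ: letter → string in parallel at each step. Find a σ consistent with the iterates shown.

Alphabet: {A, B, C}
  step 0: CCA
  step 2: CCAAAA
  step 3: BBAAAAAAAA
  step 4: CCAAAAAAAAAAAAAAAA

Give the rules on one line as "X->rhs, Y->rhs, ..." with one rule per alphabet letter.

  step 3 ⇒ step 4: BBAAAAAAAA ⇒ C·C·AA·AA·AA·AA·AA·AA·AA·AA
    A ↦ AA
    B ↦ C
  step 2 ⇒ step 3: CCAAAA ⇒ B·B·AA·AA·AA·AA
    C ↦ B

A->AA, B->C, C->B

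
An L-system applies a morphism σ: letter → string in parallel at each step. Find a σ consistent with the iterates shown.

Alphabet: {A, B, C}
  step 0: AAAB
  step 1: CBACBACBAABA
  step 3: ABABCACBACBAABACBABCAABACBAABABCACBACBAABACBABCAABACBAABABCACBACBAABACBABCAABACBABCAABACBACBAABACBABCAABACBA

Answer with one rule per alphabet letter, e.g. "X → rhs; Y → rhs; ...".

  step 0 ⇒ step 1: AAAB ⇒ CBA·CBA·CBA·ABA
    A ↦ CBA
    B ↦ ABA
    C ↦ BCA  (constrained at step 1)

A->CBA, B->ABA, C->BCA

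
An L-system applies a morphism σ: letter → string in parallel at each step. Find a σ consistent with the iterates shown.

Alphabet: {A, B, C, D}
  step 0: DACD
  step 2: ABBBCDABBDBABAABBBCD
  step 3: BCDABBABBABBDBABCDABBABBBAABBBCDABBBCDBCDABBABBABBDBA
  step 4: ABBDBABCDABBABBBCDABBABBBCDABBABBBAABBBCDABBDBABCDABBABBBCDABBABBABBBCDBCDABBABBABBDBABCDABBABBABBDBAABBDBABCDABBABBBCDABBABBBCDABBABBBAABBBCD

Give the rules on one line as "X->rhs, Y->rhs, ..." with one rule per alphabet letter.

  step 3 ⇒ step 4: BCDABBABBABBDBABCDABBABBBAABBBCDABBBCDBCDABBABBABBDBA ⇒ ABB·D·BA·BCD·ABB·ABB·BCD·ABB·ABB·BCD·ABB·ABB·BA·ABB·BCD·ABB·D·BA·BCD·ABB·ABB·BCD·ABB·ABB·ABB·BCD·BCD·ABB·ABB·ABB·D·BA·BCD·ABB·ABB·ABB·D·BA·ABB·D·BA·BCD·ABB·ABB·BCD·ABB·ABB·BCD·ABB·ABB·BA·ABB·BCD
    A ↦ BCD
    B ↦ ABB
    C ↦ D
    D ↦ BA

A->BCD, B->ABB, C->D, D->BA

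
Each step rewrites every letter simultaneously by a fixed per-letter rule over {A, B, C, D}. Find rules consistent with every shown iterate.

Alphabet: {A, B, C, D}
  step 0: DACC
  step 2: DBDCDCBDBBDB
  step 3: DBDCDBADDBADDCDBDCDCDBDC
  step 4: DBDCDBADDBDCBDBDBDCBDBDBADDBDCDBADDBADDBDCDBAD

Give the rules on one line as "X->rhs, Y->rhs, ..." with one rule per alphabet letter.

  step 3 ⇒ step 4: DBDCDBADDBADDCDBDCDCDBDC ⇒ DB·DC·DB·AD·DB·DC·B·DB·DB·DC·B·DB·DB·AD·DB·DC·DB·AD·DB·AD·DB·DC·DB·AD
    A ↦ B
    B ↦ DC
    C ↦ AD
    D ↦ DB

A->B, B->DC, C->AD, D->DB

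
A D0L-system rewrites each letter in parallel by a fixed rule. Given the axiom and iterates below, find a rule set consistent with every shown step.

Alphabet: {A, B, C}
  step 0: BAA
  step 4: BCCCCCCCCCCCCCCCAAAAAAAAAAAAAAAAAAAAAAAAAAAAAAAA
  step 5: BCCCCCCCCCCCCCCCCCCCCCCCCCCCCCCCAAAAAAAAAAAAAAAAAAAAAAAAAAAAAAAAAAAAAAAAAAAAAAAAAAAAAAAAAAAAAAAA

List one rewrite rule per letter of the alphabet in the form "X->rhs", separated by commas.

  step 4 ⇒ step 5: BCCCCCCCCCCCCCCCAAAAAAAAAAAAAAAAAAAAAAAAAAAAAAAA ⇒ BC·CC·CC·CC·CC·CC·CC·CC·CC·CC·CC·CC·CC·CC·CC·CC·AA·AA·AA·AA·AA·AA·AA·AA·AA·AA·AA·AA·AA·AA·AA·AA·AA·AA·AA·AA·AA·AA·AA·AA·AA·AA·AA·AA·AA·AA·AA·AA
    A ↦ AA
    B ↦ BC
    C ↦ CC

A->AA, B->BC, C->CC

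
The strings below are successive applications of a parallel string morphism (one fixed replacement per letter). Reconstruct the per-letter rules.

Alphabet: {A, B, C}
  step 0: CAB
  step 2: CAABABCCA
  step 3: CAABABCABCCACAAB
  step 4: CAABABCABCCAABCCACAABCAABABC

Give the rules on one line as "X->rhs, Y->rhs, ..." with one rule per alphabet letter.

  step 3 ⇒ step 4: CAABABCABCCACAAB ⇒ CA·AB·AB·C·AB·C·CA·AB·C·CA·CA·AB·CA·AB·AB·C
    A ↦ AB
    B ↦ C
    C ↦ CA

A->AB, B->C, C->CA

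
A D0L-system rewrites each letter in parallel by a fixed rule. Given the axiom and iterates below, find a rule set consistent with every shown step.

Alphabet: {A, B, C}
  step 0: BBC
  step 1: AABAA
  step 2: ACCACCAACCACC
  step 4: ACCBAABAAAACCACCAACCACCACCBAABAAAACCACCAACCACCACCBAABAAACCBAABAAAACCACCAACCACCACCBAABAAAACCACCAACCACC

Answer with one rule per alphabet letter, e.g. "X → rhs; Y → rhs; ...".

  step 1 ⇒ step 2: AABAA ⇒ ACC·ACC·A·ACC·ACC
    A ↦ ACC
    B ↦ A
  step 0 ⇒ step 1: BBC ⇒ A·A·BAA
    C ↦ BAA

A->ACC, B->A, C->BAA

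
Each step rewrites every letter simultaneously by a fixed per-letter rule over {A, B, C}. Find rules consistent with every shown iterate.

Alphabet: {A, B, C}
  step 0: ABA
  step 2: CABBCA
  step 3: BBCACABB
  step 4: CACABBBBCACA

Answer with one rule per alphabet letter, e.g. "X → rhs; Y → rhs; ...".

  step 3 ⇒ step 4: BBCACABB ⇒ CA·CA·B·B·B·B·CA·CA
    A ↦ B
    B ↦ CA
    C ↦ B

A->B, B->CA, C->B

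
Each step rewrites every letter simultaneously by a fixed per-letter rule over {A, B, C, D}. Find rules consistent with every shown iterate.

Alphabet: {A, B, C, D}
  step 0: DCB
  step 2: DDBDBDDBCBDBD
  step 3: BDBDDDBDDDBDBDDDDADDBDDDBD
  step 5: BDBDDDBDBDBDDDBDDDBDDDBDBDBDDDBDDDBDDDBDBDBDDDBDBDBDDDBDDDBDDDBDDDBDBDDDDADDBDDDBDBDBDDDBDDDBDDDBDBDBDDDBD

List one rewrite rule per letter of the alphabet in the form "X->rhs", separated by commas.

  step 2 ⇒ step 3: DDBDBDDBCBDBD ⇒ BD·BD·DD·BD·DD·BD·BD·DD·DA·DD·BD·DD·BD
    B ↦ DD
    C ↦ DA
    D ↦ BD
    A ↦ DBC  (constrained at step 3)

A->DBC, B->DD, C->DA, D->BD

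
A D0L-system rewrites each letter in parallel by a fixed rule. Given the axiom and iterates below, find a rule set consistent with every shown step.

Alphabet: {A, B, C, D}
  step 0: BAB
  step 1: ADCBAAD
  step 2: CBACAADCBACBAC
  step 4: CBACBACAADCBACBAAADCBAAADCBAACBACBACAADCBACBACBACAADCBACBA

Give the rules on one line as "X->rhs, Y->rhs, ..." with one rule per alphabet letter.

A->CBA, B->AD, C->A, D->C

  step 1 ⇒ step 2: ADCBAAD ⇒ CBA·C·A·AD·CBA·CBA·C
    A ↦ CBA
    B ↦ AD
    C ↦ A
    D ↦ C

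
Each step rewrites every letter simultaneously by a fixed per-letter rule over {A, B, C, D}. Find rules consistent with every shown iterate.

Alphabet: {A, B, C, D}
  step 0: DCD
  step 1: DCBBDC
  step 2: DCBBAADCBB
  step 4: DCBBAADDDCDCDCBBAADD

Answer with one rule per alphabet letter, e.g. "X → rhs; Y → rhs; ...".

A->D, B->A, C->BB, D->DC

  step 1 ⇒ step 2: DCBBDC ⇒ DC·BB·A·A·DC·BB
    B ↦ A
    C ↦ BB
    D ↦ DC
    A ↦ D  (constrained at step 2)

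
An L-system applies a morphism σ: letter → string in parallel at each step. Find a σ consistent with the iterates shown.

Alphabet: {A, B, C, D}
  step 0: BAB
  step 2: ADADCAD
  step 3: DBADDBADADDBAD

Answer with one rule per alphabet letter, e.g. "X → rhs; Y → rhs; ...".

  step 2 ⇒ step 3: ADADCAD ⇒ DB·AD·DB·AD·AD·DB·AD
    A ↦ DB
    C ↦ AD
    D ↦ AD
    B ↦ C  (constrained at step 0)

A->DB, B->C, C->AD, D->AD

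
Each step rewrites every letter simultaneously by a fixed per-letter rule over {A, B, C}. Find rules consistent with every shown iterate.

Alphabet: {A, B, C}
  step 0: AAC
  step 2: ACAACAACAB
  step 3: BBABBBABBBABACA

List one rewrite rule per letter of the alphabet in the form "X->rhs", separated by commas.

A->B, B->ACA, C->BA

  step 2 ⇒ step 3: ACAACAACAB ⇒ B·BA·B·B·BA·B·B·BA·B·ACA
    A ↦ B
    B ↦ ACA
    C ↦ BA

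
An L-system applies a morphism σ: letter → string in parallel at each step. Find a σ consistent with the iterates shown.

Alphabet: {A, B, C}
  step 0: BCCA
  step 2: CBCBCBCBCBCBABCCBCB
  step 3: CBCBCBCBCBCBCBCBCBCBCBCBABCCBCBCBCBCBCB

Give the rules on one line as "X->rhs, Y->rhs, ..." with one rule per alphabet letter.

A->ABC, B->CB, C->CB

  step 2 ⇒ step 3: CBCBCBCBCBCBABCCBCB ⇒ CB·CB·CB·CB·CB·CB·CB·CB·CB·CB·CB·CB·ABC·CB·CB·CB·CB·CB·CB
    A ↦ ABC
    B ↦ CB
    C ↦ CB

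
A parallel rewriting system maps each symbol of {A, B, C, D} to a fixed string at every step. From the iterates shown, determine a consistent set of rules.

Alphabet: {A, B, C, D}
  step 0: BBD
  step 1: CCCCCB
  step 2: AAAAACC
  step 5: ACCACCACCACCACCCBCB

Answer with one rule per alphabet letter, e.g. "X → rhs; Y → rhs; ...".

A->D, B->CC, C->A, D->CB

  step 1 ⇒ step 2: CCCCCB ⇒ A·A·A·A·A·CC
    B ↦ CC
    C ↦ A
    A ↦ D  (constrained at step 2)
  step 0 ⇒ step 1: BBD ⇒ CC·CC·CB
    D ↦ CB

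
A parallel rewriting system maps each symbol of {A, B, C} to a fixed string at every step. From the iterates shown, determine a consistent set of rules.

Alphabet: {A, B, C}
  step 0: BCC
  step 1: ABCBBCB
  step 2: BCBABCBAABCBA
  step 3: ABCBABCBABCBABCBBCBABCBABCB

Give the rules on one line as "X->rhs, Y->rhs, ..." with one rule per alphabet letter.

A->BCB, B->A, C->BCB

  step 2 ⇒ step 3: BCBABCBAABCBA ⇒ A·BCB·A·BCB·A·BCB·A·BCB·BCB·A·BCB·A·BCB
    A ↦ BCB
    B ↦ A
    C ↦ BCB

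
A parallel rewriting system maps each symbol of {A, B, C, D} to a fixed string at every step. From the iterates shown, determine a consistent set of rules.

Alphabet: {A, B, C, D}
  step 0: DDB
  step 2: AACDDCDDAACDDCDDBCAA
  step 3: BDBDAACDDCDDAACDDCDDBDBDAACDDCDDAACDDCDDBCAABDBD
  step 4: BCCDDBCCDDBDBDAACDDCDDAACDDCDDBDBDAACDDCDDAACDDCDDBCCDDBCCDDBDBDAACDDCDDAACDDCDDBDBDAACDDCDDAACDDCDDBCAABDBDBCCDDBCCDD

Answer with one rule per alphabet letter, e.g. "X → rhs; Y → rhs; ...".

A->BD, B->BC, C->AA, D->CDD

  step 3 ⇒ step 4: BDBDAACDDCDDAACDDCDDBDBDAACDDCDDAACDDCDDBCAABDBD ⇒ BC·CDD·BC·CDD·BD·BD·AA·CDD·CDD·AA·CDD·CDD·BD·BD·AA·CDD·CDD·AA·CDD·CDD·BC·CDD·BC·CDD·BD·BD·AA·CDD·CDD·AA·CDD·CDD·BD·BD·AA·CDD·CDD·AA·CDD·CDD·BC·AA·BD·BD·BC·CDD·BC·CDD
    A ↦ BD
    B ↦ BC
    C ↦ AA
    D ↦ CDD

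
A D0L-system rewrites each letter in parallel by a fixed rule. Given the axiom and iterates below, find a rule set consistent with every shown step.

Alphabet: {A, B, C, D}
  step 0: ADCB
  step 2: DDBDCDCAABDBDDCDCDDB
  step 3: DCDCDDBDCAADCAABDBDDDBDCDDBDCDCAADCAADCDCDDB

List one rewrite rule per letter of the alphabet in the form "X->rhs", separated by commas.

  step 2 ⇒ step 3: DDBDCDCAABDBDDCDCDDB ⇒ DC·DC·DDB·DC·AA·DC·AA·BD·BD·DDB·DC·DDB·DC·DC·AA·DC·AA·DC·DC·DDB
    A ↦ BD
    B ↦ DDB
    C ↦ AA
    D ↦ DC

A->BD, B->DDB, C->AA, D->DC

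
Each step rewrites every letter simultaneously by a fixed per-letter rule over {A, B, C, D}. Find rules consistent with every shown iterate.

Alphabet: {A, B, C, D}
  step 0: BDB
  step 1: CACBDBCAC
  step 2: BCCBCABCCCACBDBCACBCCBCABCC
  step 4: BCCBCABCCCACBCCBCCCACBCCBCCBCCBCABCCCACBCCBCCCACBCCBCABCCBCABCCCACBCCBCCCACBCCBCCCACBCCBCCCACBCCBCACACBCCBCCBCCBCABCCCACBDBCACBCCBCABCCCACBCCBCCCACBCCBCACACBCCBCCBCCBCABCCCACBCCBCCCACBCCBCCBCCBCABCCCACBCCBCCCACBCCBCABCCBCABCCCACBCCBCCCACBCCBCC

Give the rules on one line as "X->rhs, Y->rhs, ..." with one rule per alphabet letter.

A->BCA, B->CAC, C->BCC, D->BDB

  step 1 ⇒ step 2: CACBDBCAC ⇒ BCC·BCA·BCC·CAC·BDB·CAC·BCC·BCA·BCC
    A ↦ BCA
    B ↦ CAC
    C ↦ BCC
    D ↦ BDB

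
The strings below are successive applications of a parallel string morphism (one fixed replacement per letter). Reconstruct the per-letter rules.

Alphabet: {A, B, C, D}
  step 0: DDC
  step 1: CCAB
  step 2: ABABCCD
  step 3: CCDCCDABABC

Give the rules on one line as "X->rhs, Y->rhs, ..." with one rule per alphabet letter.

  step 2 ⇒ step 3: ABABCCD ⇒ CC·D·CC·D·AB·AB·C
    A ↦ CC
    B ↦ D
    C ↦ AB
    D ↦ C

A->CC, B->D, C->AB, D->C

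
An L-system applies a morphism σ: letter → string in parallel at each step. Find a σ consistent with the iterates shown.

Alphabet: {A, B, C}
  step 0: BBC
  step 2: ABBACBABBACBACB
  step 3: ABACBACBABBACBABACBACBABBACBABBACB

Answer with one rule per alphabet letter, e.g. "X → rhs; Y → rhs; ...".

  step 2 ⇒ step 3: ABBACBABBACBACB ⇒ AB·ACB·ACB·AB·B·ACB·AB·ACB·ACB·AB·B·ACB·AB·B·ACB
    A ↦ AB
    B ↦ ACB
    C ↦ B

A->AB, B->ACB, C->B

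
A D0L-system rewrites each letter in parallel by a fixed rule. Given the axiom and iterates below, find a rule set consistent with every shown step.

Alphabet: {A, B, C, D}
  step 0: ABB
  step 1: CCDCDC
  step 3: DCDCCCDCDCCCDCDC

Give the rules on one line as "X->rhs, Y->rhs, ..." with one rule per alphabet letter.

  step 0 ⇒ step 1: ABB ⇒ CC·DC·DC
    A ↦ CC
    B ↦ DC
    C ↦ B  (constrained at step 1)
    D ↦ AB  (constrained at step 1)

A->CC, B->DC, C->B, D->AB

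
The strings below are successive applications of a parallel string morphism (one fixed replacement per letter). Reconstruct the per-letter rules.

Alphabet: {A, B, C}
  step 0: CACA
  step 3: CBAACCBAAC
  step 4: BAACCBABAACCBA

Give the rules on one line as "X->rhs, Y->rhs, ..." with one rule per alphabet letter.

A->C, B->A, C->BA

  step 3 ⇒ step 4: CBAACCBAAC ⇒ BA·A·C·C·BA·BA·A·C·C·BA
    A ↦ C
    B ↦ A
    C ↦ BA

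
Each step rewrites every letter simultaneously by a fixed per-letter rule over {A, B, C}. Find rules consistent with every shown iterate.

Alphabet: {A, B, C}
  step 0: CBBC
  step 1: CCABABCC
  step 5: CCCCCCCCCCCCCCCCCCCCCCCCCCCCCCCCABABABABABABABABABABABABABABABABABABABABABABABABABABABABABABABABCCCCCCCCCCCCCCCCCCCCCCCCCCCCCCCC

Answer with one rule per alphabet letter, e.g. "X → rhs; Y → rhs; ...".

A->AB, B->AB, C->CC

  step 0 ⇒ step 1: CBBC ⇒ CC·AB·AB·CC
    B ↦ AB
    C ↦ CC
    A ↦ AB  (constrained at step 1)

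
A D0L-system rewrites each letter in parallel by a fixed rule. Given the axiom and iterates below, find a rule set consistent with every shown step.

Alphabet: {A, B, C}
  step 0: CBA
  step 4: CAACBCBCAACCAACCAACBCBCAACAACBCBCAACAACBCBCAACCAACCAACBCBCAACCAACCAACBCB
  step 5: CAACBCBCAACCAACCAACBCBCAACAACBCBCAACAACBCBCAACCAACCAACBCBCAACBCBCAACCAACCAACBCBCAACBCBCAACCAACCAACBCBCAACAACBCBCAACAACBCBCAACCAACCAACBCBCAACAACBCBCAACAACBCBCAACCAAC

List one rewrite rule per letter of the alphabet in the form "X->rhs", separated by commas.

A->CB, B->C, C->CAA

  step 4 ⇒ step 5: CAACBCBCAACCAACCAACBCBCAACAACBCBCAACAACBCBCAACCAACCAACBCBCAACCAACCAACBCB ⇒ CAA·CB·CB·CAA·C·CAA·C·CAA·CB·CB·CAA·CAA·CB·CB·CAA·CAA·CB·CB·CAA·C·CAA·C·CAA·CB·CB·CAA·CB·CB·CAA·C·CAA·C·CAA·CB·CB·CAA·CB·CB·CAA·C·CAA·C·CAA·CB·CB·CAA·CAA·CB·CB·CAA·CAA·CB·CB·CAA·C·CAA·C·CAA·CB·CB·CAA·CAA·CB·CB·CAA·CAA·CB·CB·CAA·C·CAA·C
    A ↦ CB
    B ↦ C
    C ↦ CAA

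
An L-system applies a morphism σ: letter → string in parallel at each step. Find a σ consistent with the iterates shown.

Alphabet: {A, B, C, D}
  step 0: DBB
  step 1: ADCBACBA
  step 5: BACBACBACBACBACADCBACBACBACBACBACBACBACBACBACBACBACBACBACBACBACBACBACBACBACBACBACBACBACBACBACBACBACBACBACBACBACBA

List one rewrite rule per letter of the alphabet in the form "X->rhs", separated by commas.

  step 0 ⇒ step 1: DBB ⇒ AD·CBA·CBA
    B ↦ CBA
    D ↦ AD
    A ↦ C  (constrained at step 1)
    C ↦ BA  (constrained at step 1)

A->C, B->CBA, C->BA, D->AD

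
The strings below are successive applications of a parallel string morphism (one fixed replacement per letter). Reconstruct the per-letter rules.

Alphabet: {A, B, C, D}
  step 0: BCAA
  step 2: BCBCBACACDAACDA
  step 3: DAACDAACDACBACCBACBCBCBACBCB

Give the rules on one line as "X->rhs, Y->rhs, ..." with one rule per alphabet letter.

  step 2 ⇒ step 3: BCBCBACACDAACDA ⇒ DA·AC·DA·AC·DA·CB·AC·CB·AC·B·CB·CB·AC·B·CB
    A ↦ CB
    B ↦ DA
    C ↦ AC
    D ↦ B

A->CB, B->DA, C->AC, D->B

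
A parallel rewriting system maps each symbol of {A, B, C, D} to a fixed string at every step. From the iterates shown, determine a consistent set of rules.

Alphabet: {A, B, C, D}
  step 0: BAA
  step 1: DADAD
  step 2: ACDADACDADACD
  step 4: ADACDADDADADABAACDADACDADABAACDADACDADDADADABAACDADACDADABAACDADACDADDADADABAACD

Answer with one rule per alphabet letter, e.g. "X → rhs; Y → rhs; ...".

A->AD, B->D, C->ABA, D->ACD

  step 1 ⇒ step 2: DADAD ⇒ ACD·AD·ACD·AD·ACD
    A ↦ AD
    D ↦ ACD
  step 0 ⇒ step 1: BAA ⇒ D·AD·AD
    B ↦ D
    C ↦ ABA  (constrained at step 2)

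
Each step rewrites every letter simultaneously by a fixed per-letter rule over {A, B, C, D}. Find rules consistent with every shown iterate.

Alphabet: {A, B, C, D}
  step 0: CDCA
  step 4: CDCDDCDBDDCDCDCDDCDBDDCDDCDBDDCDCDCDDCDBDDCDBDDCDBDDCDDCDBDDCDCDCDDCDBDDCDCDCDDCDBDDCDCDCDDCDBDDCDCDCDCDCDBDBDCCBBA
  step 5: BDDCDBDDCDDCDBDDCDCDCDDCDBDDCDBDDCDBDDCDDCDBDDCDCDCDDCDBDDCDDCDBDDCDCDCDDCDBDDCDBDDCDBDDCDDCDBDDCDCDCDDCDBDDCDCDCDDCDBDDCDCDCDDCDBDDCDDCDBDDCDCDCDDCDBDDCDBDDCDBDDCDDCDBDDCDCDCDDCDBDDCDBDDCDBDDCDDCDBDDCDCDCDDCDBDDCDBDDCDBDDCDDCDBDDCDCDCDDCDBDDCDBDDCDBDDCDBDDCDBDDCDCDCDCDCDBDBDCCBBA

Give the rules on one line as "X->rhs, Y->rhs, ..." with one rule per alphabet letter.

  step 4 ⇒ step 5: CDCDDCDBDDCDCDCDDCDBDDCDDCDBDDCDCDCDDCDBDDCDBDDCDBDDCDDCDBDDCDCDCDDCDBDDCDCDCDDCDBDDCDCDCDDCDBDDCDCDCDCDCDBDBDCCBBA ⇒ BD·DCD·BD·DCD·DCD·BD·DCD·C·DCD·DCD·BD·DCD·BD·DCD·BD·DCD·DCD·BD·DCD·C·DCD·DCD·BD·DCD·DCD·BD·DCD·C·DCD·DCD·BD·DCD·BD·DCD·BD·DCD·DCD·BD·DCD·C·DCD·DCD·BD·DCD·C·DCD·DCD·BD·DCD·C·DCD·DCD·BD·DCD·DCD·BD·DCD·C·DCD·DCD·BD·DCD·BD·DCD·BD·DCD·DCD·BD·DCD·C·DCD·DCD·BD·DCD·BD·DCD·BD·DCD·DCD·BD·DCD·C·DCD·DCD·BD·DCD·BD·DCD·BD·DCD·DCD·BD·DCD·C·DCD·DCD·BD·DCD·BD·DCD·BD·DCD·BD·DCD·BD·DCD·C·DCD·C·DCD·BD·BD·C·C·BBA
    A ↦ BBA
    B ↦ C
    C ↦ BD
    D ↦ DCD

A->BBA, B->C, C->BD, D->DCD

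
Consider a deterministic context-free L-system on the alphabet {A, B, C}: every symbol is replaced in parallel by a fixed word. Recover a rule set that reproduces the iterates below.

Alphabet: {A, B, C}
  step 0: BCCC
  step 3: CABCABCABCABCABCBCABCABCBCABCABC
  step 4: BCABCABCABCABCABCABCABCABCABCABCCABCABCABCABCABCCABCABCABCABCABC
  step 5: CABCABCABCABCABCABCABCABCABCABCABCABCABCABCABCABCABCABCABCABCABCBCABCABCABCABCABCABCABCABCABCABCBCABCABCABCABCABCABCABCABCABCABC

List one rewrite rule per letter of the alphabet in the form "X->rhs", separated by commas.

  step 4 ⇒ step 5: BCABCABCABCABCABCABCABCABCABCABCCABCABCABCABCABCCABCABCABCABCABC ⇒ CA·BC·AB·CA·BC·AB·CA·BC·AB·CA·BC·AB·CA·BC·AB·CA·BC·AB·CA·BC·AB·CA·BC·AB·CA·BC·AB·CA·BC·AB·CA·BC·BC·AB·CA·BC·AB·CA·BC·AB·CA·BC·AB·CA·BC·AB·CA·BC·BC·AB·CA·BC·AB·CA·BC·AB·CA·BC·AB·CA·BC·AB·CA·BC
    A ↦ AB
    B ↦ CA
    C ↦ BC

A->AB, B->CA, C->BC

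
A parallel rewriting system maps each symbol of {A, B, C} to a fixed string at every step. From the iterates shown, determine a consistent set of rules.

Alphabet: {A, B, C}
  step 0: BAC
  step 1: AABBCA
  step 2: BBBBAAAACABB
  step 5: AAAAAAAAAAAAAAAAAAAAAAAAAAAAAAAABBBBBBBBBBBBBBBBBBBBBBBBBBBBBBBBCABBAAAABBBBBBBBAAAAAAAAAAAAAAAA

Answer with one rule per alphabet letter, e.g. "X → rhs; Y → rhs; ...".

A->BB, B->AA, C->CA

  step 1 ⇒ step 2: AABBCA ⇒ BB·BB·AA·AA·CA·BB
    A ↦ BB
    B ↦ AA
    C ↦ CA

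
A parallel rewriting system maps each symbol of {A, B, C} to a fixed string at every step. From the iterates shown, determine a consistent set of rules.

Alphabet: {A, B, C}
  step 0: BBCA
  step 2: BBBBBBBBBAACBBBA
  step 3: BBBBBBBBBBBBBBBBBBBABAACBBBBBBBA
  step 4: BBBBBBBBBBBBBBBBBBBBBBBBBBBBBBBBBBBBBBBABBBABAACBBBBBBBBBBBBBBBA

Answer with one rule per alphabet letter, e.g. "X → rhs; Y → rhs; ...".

  step 3 ⇒ step 4: BBBBBBBBBBBBBBBBBBBABAACBBBBBBBA ⇒ BB·BB·BB·BB·BB·BB·BB·BB·BB·BB·BB·BB·BB·BB·BB·BB·BB·BB·BB·BA·BB·BA·BA·AC·BB·BB·BB·BB·BB·BB·BB·BA
    A ↦ BA
    B ↦ BB
    C ↦ AC

A->BA, B->BB, C->AC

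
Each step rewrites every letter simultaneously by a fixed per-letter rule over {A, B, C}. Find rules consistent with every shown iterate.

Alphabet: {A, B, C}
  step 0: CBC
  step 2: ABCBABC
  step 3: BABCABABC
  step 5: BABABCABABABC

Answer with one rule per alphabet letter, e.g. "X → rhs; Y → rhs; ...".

A->B, B->A, C->BC

  step 2 ⇒ step 3: ABCBABC ⇒ B·A·BC·A·B·A·BC
    A ↦ B
    B ↦ A
    C ↦ BC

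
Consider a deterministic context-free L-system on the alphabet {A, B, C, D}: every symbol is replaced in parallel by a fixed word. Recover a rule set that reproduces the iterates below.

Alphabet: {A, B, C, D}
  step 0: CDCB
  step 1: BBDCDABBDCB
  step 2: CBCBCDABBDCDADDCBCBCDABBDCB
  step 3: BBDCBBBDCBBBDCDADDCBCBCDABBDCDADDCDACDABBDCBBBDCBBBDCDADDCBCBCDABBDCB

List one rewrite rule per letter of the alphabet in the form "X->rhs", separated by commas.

A->DD, B->CB, C->BBD, D->CDA

  step 2 ⇒ step 3: CBCBCDABBDCDADDCBCBCDABBDCB ⇒ BBD·CB·BBD·CB·BBD·CDA·DD·CB·CB·CDA·BBD·CDA·DD·CDA·CDA·BBD·CB·BBD·CB·BBD·CDA·DD·CB·CB·CDA·BBD·CB
    A ↦ DD
    B ↦ CB
    C ↦ BBD
    D ↦ CDA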